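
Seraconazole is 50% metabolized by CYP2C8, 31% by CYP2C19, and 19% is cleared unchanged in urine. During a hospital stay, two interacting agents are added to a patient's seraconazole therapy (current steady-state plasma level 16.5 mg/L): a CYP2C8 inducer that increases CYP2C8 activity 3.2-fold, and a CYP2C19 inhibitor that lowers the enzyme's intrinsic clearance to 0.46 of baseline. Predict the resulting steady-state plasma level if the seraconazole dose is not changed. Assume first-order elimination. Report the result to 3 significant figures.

8.54 mg/L

The CYP2C8 pathway (50% of clearance) is boosted to 3.2× activity: 0.5 × 3.2 = 1.6.
The CYP2C19 pathway (31% of clearance) falls to 0.46× activity: 0.31 × 0.46 = 0.1426.
Non-CYP routes (19%) are unchanged.
CL_new/CL_old = 1.6 + 0.1426 + 0.19 = 1.9326.
Dividing the baseline by the relative clearance: 16.5 / 1.9326 = 8.54 mg/L.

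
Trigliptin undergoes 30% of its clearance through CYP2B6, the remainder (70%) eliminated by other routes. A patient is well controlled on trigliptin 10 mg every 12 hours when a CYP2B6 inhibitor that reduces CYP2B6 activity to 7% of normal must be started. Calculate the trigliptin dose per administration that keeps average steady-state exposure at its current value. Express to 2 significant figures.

7.2 mg

CYP2B6: 0.3 × 0.07 = 0.021
Other: 0.7 (unchanged)
Relative clearance = 0.021 + 0.7 = 0.721.
To maintain the same steady-state level, dose must scale with clearance: new dose = 10 × 0.721 = 7.2 mg.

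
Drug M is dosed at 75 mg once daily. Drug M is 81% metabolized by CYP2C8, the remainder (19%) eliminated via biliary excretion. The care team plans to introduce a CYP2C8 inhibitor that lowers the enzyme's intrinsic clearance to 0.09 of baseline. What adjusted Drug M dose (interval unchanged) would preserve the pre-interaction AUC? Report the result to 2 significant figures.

20 mg

The CYP2C8 pathway (81% of clearance) is reduced to 0.09× activity: 0.81 × 0.09 = 0.0729.
Non-CYP routes (19%) are unchanged.
Relative clearance = 0.0729 + 0.19 = 0.2629.
To maintain the same steady-state level, dose must scale with clearance: new dose = 75 × 0.2629 = 20 mg.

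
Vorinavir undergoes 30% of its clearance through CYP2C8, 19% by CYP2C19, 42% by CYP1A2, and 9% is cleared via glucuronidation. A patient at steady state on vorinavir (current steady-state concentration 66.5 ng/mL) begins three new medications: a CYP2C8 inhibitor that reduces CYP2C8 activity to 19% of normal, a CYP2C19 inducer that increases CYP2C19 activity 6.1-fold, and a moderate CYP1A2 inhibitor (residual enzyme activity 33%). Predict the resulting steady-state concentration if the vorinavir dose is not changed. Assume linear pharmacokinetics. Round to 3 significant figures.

46.0 ng/mL

CYP2C8: 0.3 × 0.19 = 0.057
CYP2C19: 0.19 × 6.1 = 1.159
CYP1A2: 0.42 × 0.33 = 0.1386
Other: 0.09 (unchanged)
New clearance relative to baseline: 0.057 + 1.159 + 0.1386 + 0.09 = 1.4446.
Steady-state concentration ∝ 1/CL: new value = 66.5 / 1.4446 = 46.0 ng/mL.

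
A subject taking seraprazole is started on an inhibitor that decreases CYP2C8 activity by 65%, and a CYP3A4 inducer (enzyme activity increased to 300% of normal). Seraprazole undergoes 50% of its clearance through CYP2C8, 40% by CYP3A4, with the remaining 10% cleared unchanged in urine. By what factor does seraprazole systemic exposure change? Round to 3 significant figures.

The CYP2C8 pathway (50% of clearance) falls to 0.35× activity: 0.5 × 0.35 = 0.175.
The CYP3A4 pathway (40% of clearance) rises to 3× activity: 0.4 × 3 = 1.2.
Non-CYP routes (10%) are unchanged.
New clearance relative to baseline: 0.175 + 1.2 + 0.1 = 1.475.
Systemic exposure ∝ 1/CL: fold-change = 1 / 1.475 = 0.678.

0.678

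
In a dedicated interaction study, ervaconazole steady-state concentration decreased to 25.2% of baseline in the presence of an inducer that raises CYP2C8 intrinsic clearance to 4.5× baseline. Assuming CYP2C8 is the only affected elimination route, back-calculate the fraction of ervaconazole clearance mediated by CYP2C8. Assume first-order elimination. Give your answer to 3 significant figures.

Let fm be the CYP2C8 fraction. New clearance relative to baseline = fm × 4.5 + (1 − fm).
Steady-state concentration ratio = 1 / (new CL fraction), so new CL fraction = 1 / 0.252 = 3.968.
fm × 4.5 + 1 − fm = 3.968  ⇒  fm × (4.5 − 1) = 2.968  ⇒  fm = 0.848.

0.848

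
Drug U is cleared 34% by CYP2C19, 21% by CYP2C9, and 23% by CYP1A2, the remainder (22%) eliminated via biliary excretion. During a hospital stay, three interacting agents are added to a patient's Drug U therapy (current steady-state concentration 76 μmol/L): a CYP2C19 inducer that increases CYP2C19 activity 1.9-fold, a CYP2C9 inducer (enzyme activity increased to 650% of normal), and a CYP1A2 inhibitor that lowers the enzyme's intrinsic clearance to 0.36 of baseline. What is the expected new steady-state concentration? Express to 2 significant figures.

The CYP2C19 pathway (34% of clearance) rises to 1.9× activity: 0.34 × 1.9 = 0.646.
The CYP2C9 pathway (21% of clearance) is boosted to 6.5× activity: 0.21 × 6.5 = 1.365.
The CYP1A2 pathway (23% of clearance) is reduced to 0.36× activity: 0.23 × 0.36 = 0.0828.
The remaining 22% of clearance is unaffected.
Relative clearance = 0.646 + 1.365 + 0.0828 + 0.22 = 2.3138.
Dividing the baseline by the relative clearance: 76 / 2.3138 = 33 μmol/L.

33 μmol/L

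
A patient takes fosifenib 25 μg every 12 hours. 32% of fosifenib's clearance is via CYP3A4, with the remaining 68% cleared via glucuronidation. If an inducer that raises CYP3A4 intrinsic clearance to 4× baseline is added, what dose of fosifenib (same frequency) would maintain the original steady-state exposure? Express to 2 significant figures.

49 μg

The CYP3A4 pathway (32% of clearance) increases to 4× activity: 0.32 × 4 = 1.28.
The remaining 68% of clearance is unaffected.
New clearance relative to baseline: 1.28 + 0.68 = 1.96.
Css,avg = (dose rate)/CL, so holding Css fixed requires dose ∝ CL: 25 × 1.96 = 49 μg.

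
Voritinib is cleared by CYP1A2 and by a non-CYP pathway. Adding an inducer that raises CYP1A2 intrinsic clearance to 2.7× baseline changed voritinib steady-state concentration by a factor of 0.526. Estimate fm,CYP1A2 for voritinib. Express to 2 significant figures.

CL'/CL = 1 / 0.526 = 1.901
2.7·fm + (1 − fm) = 1.901
fm = (1.901 − 1) / (2.7 − 1) = 0.53

0.53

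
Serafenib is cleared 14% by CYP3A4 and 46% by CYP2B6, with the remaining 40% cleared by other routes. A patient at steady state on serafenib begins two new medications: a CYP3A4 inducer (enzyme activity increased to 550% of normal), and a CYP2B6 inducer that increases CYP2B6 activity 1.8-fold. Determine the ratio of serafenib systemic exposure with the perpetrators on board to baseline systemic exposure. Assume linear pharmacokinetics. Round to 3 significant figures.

0.501

The CYP3A4 pathway (14% of clearance) increases to 5.5× activity: 0.14 × 5.5 = 0.77.
The CYP2B6 pathway (46% of clearance) increases to 1.8× activity: 0.46 × 1.8 = 0.828.
The remaining 40% of clearance is unaffected.
CL_new/CL_old = 0.77 + 0.828 + 0.4 = 1.998.
Because systemic exposure varies inversely with clearance, the combined effect is 1 / 1.998 = 0.501.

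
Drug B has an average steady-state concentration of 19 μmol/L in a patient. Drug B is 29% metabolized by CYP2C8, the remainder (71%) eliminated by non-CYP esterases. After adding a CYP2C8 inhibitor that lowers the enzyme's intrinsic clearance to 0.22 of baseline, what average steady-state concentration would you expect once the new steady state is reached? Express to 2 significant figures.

25 μmol/L

The CYP2C8 pathway (29% of clearance) is reduced to 0.22× activity: 0.29 × 0.22 = 0.0638.
Non-CYP routes (71%) are unchanged.
New clearance relative to baseline: 0.0638 + 0.71 = 0.7738.
With dosing unchanged, average steady-state concentration scales as 1/CL: 19 / 0.7738 = 25 μmol/L.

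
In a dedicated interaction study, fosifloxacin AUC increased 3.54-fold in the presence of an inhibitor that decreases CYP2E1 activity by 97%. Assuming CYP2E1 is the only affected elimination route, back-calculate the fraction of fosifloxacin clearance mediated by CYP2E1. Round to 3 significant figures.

Let x = fm,CYP2E1. Because AUC ∝ 1/CL, relative clearance fell to 1/3.54 = 0.2825.
Setting x·0.03 + (1 − x) = 0.2825 and solving: x = (0.2825 − 1)/(0.03 − 1) = 0.740.

0.740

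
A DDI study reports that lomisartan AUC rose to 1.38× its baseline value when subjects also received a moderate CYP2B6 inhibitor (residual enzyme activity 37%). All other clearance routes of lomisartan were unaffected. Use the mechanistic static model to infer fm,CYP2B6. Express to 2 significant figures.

0.44

CL'/CL = 1 / 1.38 = 0.7246
0.37·fm + (1 − fm) = 0.7246
fm = (0.7246 − 1) / (0.37 − 1) = 0.44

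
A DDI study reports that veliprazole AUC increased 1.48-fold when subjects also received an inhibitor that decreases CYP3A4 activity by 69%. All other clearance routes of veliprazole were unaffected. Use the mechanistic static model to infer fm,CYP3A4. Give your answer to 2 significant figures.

0.47

Write x for the fraction cleared via CYP3A4. The observed AUC change means clearance fell to 1/1.48 = 0.6757 of baseline.
Setting x·0.31 + (1 − x) = 0.6757 and solving: x = (0.6757 − 1)/(0.31 − 1) = 0.47.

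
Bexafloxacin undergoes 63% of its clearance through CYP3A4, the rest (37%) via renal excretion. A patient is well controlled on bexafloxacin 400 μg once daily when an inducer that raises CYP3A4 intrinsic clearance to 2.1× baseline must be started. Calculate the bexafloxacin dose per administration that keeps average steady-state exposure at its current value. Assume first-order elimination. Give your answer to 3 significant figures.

677 μg

The CYP3A4 pathway (63% of clearance) increases to 2.1× activity: 0.63 × 2.1 = 1.323.
The remaining 37% of clearance is unaffected.
New clearance relative to baseline: 1.323 + 0.37 = 1.693.
Css,avg = (dose rate)/CL, so holding Css fixed requires dose ∝ CL: 400 × 1.693 = 677 μg.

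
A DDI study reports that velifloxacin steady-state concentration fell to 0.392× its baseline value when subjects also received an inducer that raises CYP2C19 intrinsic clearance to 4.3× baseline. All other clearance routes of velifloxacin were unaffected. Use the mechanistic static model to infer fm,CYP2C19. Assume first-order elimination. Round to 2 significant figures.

0.47

CL'/CL = 1 / 0.392 = 2.551
4.3·fm + (1 − fm) = 2.551
fm = (2.551 − 1) / (4.3 − 1) = 0.47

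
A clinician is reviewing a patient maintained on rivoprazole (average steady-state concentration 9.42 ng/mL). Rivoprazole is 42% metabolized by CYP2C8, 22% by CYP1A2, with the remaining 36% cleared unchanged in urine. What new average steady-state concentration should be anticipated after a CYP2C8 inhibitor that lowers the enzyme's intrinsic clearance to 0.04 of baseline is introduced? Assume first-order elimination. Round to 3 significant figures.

15.8 ng/mL

The CYP2C8 pathway (42% of clearance) drops to 0.04× activity: 0.42 × 0.04 = 0.0168.
CYP1A2 (22%) and the residual 36% are unaffected.
CL_new/CL_old = 0.0168 + 0.22 + 0.36 = 0.5968.
Average steady-state concentration ∝ 1/CL, so new value = 9.42 / 0.5968 = 15.8 ng/mL.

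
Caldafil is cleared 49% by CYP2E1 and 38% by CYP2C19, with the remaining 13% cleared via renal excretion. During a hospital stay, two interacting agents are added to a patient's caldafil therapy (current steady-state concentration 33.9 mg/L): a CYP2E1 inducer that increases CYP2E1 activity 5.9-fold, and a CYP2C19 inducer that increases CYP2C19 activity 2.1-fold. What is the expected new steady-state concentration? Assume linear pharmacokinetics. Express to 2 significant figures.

CYP2E1: 0.49 × 5.9 = 2.891
CYP2C19: 0.38 × 2.1 = 0.798
Other: 0.13 (unchanged)
Relative clearance = 2.891 + 0.798 + 0.13 = 3.819.
New steady-state concentration = 33.9 / 3.819 = 8.9 mg/L (concentration scales inversely with clearance).

8.9 mg/L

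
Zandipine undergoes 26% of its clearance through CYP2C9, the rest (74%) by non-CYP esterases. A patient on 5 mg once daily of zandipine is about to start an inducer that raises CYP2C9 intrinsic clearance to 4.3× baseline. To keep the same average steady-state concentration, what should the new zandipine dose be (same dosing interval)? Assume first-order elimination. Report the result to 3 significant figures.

9.29 mg

The CYP2C9 pathway (26% of clearance) is boosted to 4.3× activity: 0.26 × 4.3 = 1.118.
The remaining 74% of clearance is unaffected.
New clearance relative to baseline: 1.118 + 0.74 = 1.858.
To maintain the same steady-state level, dose must scale with clearance: new dose = 5 × 1.858 = 9.29 mg.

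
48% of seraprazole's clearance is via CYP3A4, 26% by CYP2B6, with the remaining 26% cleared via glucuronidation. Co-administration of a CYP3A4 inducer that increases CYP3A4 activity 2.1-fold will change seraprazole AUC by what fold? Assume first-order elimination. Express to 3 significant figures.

0.654

CYP3A4: 0.48 × 2.1 = 1.008
CYP2B6: 0.26 (unchanged)
Other: 0.26 (unchanged)
New clearance relative to baseline: 1.008 + 0.26 + 0.26 = 1.528.
AUC ratio = CL_old/CL_new = 1 / 1.528 = 0.654.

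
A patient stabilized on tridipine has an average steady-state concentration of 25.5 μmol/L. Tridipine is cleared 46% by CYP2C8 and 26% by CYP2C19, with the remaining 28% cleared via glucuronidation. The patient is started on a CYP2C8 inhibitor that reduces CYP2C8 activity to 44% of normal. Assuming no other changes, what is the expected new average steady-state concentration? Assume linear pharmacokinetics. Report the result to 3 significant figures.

34.3 μmol/L

The CYP2C8 pathway (46% of clearance) drops to 0.44× activity: 0.46 × 0.44 = 0.2024.
CYP2C19 (26%) and the residual 28% are unaffected.
New clearance relative to baseline: 0.2024 + 0.26 + 0.28 = 0.7424.
New average steady-state concentration = baseline ÷ relative clearance = 25.5 / 0.7424 = 34.3 μmol/L.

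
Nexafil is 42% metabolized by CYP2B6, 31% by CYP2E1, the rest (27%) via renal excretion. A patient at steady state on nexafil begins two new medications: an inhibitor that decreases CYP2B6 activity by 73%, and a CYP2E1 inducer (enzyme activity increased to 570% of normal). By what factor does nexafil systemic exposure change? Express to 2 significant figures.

0.47

The CYP2B6 pathway (42% of clearance) is reduced to 0.27× activity: 0.42 × 0.27 = 0.1134.
The CYP2E1 pathway (31% of clearance) increases to 5.7× activity: 0.31 × 5.7 = 1.767.
The remaining 27% of clearance is unaffected.
New clearance relative to baseline: 0.1134 + 1.767 + 0.27 = 2.1504.
Because systemic exposure varies inversely with clearance, the combined effect is 1 / 2.1504 = 0.47.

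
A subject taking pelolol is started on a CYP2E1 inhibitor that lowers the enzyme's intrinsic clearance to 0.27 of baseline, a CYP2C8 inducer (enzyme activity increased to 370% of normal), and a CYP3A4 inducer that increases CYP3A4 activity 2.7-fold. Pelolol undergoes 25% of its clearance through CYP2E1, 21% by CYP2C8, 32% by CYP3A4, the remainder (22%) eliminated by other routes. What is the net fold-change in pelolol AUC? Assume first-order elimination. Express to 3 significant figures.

0.519

The CYP2E1 pathway (25% of clearance) is reduced to 0.27× activity: 0.25 × 0.27 = 0.0675.
The CYP2C8 pathway (21% of clearance) increases to 3.7× activity: 0.21 × 3.7 = 0.777.
The CYP3A4 pathway (32% of clearance) is boosted to 2.7× activity: 0.32 × 2.7 = 0.864.
Non-CYP routes (22%) are unchanged.
New clearance relative to baseline: 0.0675 + 0.777 + 0.864 + 0.22 = 1.9285.
Because AUC varies inversely with clearance, the combined effect is 1 / 1.9285 = 0.519.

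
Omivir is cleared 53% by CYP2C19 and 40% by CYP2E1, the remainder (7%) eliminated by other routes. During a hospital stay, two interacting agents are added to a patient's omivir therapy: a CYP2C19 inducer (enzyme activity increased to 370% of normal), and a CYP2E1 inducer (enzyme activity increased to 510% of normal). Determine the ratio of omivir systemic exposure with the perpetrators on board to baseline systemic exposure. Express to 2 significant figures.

0.25

The CYP2C19 pathway (53% of clearance) increases to 3.7× activity: 0.53 × 3.7 = 1.961.
The CYP2E1 pathway (40% of clearance) rises to 5.1× activity: 0.4 × 5.1 = 2.04.
The remaining 7% of clearance is unaffected.
New clearance relative to baseline: 1.961 + 2.04 + 0.07 = 4.071.
Net systemic exposure ratio = 1 / 4.071 = 0.25.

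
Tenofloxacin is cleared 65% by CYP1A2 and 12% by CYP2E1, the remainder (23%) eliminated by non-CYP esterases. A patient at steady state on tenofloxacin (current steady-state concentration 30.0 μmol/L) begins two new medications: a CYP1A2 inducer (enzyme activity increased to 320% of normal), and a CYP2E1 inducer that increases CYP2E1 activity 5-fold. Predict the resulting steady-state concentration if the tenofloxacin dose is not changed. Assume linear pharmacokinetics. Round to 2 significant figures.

CYP1A2: 0.65 × 3.2 = 2.08
CYP2E1: 0.12 × 5 = 0.6
Other: 0.23 (unchanged)
New clearance relative to baseline: 2.08 + 0.6 + 0.23 = 2.91.
Dividing the baseline by the relative clearance: 30.0 / 2.91 = 10 μmol/L.

10 μmol/L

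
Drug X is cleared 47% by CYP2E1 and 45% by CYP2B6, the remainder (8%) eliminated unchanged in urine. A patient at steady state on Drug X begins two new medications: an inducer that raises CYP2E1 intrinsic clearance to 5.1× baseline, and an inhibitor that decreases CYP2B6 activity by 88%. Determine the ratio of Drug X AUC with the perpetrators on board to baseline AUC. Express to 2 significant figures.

The CYP2E1 pathway (47% of clearance) increases to 5.1× activity: 0.47 × 5.1 = 2.397.
The CYP2B6 pathway (45% of clearance) falls to 0.12× activity: 0.45 × 0.12 = 0.054.
Non-CYP routes (8%) are unchanged.
Relative clearance = 2.397 + 0.054 + 0.08 = 2.531.
AUC ∝ 1/CL: fold-change = 1 / 2.531 = 0.40.

0.40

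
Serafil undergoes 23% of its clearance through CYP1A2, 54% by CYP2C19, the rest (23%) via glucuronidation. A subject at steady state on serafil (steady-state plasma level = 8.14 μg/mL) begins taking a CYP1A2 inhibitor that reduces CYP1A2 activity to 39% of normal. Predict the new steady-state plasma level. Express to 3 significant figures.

The CYP1A2 pathway (23% of clearance) falls to 0.39× activity: 0.23 × 0.39 = 0.0897.
CYP2C19 (54%) and the residual 23% are unaffected.
Relative clearance = 0.0897 + 0.54 + 0.23 = 0.8597.
Steady-state plasma level ∝ 1/CL, so new value = 8.14 / 0.8597 = 9.47 μg/mL.

9.47 μg/mL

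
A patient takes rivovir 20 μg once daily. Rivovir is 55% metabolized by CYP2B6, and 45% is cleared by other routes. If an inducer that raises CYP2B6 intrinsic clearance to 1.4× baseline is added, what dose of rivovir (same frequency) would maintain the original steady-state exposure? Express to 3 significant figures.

The CYP2B6 pathway (55% of clearance) increases to 1.4× activity: 0.55 × 1.4 = 0.77.
The remaining 45% of clearance is unaffected.
New clearance relative to baseline: 0.77 + 0.45 = 1.22.
To maintain the same steady-state level, dose must scale with clearance: new dose = 20 × 1.22 = 24.4 μg.

24.4 μg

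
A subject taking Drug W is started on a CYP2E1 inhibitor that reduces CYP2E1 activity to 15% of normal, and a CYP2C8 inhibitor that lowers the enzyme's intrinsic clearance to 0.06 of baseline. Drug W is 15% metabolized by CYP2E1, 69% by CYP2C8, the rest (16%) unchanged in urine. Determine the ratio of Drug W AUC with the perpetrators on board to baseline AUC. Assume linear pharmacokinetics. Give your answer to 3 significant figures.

The CYP2E1 pathway (15% of clearance) falls to 0.15× activity: 0.15 × 0.15 = 0.0225.
The CYP2C8 pathway (69% of clearance) drops to 0.06× activity: 0.69 × 0.06 = 0.0414.
The remaining 16% of clearance is unaffected.
Relative clearance = 0.0225 + 0.0414 + 0.16 = 0.2239.
Net AUC ratio = 1 / 0.2239 = 4.47.

4.47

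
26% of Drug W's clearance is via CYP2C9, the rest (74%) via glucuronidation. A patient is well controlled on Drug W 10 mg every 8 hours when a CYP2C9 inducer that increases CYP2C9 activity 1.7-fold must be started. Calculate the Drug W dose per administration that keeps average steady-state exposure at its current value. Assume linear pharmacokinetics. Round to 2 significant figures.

12 mg

CYP2C9: 0.26 × 1.7 = 0.442
Other: 0.74 (unchanged)
CL_new/CL_old = 0.442 + 0.74 = 1.182.
Css,avg = (dose rate)/CL, so holding Css fixed requires dose ∝ CL: 10 × 1.182 = 12 mg.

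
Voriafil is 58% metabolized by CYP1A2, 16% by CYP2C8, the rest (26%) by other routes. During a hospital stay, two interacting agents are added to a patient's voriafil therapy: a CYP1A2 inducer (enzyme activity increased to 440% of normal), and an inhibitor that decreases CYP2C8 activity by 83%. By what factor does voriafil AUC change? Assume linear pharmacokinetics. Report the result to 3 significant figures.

The CYP1A2 pathway (58% of clearance) rises to 4.4× activity: 0.58 × 4.4 = 2.552.
The CYP2C8 pathway (16% of clearance) falls to 0.17× activity: 0.16 × 0.17 = 0.0272.
The remaining 26% of clearance is unaffected.
New clearance relative to baseline: 2.552 + 0.0272 + 0.26 = 2.8392.
AUC ∝ 1/CL: fold-change = 1 / 2.8392 = 0.352.

0.352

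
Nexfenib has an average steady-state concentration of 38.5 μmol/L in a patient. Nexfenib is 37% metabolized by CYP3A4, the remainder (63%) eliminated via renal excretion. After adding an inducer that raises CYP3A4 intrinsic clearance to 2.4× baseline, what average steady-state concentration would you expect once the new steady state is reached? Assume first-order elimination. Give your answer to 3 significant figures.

The CYP3A4 pathway (37% of clearance) rises to 2.4× activity: 0.37 × 2.4 = 0.888.
Non-CYP routes (63%) are unchanged.
Relative clearance = 0.888 + 0.63 = 1.518.
New average steady-state concentration = baseline ÷ relative clearance = 38.5 / 1.518 = 25.4 μmol/L.

25.4 μmol/L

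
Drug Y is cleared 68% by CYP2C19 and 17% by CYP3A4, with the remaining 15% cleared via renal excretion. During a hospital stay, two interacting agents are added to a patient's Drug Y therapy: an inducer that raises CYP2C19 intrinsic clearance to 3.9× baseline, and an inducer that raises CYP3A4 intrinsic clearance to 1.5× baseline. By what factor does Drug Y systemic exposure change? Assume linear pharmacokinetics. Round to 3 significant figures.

0.327

CYP2C19: 0.68 × 3.9 = 2.652
CYP3A4: 0.17 × 1.5 = 0.255
Other: 0.15 (unchanged)
CL_new/CL_old = 2.652 + 0.255 + 0.15 = 3.057.
Net systemic exposure ratio = 1 / 3.057 = 0.327.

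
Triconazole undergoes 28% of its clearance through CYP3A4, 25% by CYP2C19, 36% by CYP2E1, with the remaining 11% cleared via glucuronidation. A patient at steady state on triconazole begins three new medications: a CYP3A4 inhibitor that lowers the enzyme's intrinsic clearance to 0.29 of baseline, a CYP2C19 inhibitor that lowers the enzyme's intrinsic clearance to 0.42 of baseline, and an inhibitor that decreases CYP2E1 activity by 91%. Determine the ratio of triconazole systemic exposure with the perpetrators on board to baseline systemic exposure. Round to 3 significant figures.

3.04

The CYP3A4 pathway (28% of clearance) drops to 0.29× activity: 0.28 × 0.29 = 0.0812.
The CYP2C19 pathway (25% of clearance) is reduced to 0.42× activity: 0.25 × 0.42 = 0.105.
The CYP2E1 pathway (36% of clearance) falls to 0.09× activity: 0.36 × 0.09 = 0.0324.
The remaining 11% of clearance is unaffected.
Relative clearance = 0.0812 + 0.105 + 0.0324 + 0.11 = 0.3286.
Net systemic exposure ratio = 1 / 0.3286 = 3.04.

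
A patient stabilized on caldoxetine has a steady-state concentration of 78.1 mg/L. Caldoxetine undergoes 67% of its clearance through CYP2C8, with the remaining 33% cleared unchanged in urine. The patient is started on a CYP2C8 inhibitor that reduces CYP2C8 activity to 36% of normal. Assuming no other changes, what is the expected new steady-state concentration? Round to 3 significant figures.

137 mg/L

CYP2C8: 0.67 × 0.36 = 0.2412
Other: 0.33 (unchanged)
New clearance relative to baseline: 0.2412 + 0.33 = 0.5712.
New steady-state concentration = baseline ÷ relative clearance = 78.1 / 0.5712 = 137 mg/L.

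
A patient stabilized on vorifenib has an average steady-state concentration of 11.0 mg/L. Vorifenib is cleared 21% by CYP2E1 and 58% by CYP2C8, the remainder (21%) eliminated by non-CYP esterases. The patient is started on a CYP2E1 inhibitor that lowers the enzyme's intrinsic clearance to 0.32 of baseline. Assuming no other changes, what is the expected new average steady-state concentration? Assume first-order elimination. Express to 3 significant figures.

12.8 mg/L

The CYP2E1 pathway (21% of clearance) drops to 0.32× activity: 0.21 × 0.32 = 0.0672.
CYP2C8 (58%) and the residual 21% are unaffected.
Relative clearance = 0.0672 + 0.58 + 0.21 = 0.8572.
With dosing unchanged, average steady-state concentration scales as 1/CL: 11.0 / 0.8572 = 12.8 mg/L.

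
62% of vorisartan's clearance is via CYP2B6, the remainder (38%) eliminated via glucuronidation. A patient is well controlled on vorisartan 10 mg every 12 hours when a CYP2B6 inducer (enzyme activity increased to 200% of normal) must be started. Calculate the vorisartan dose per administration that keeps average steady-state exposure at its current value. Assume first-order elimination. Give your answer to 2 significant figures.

The CYP2B6 pathway (62% of clearance) increases to 2× activity: 0.62 × 2 = 1.24.
The remaining 38% of clearance is unaffected.
Relative clearance = 1.24 + 0.38 = 1.62.
Css,avg = (dose rate)/CL, so holding Css fixed requires dose ∝ CL: 10 × 1.62 = 16 mg.

16 mg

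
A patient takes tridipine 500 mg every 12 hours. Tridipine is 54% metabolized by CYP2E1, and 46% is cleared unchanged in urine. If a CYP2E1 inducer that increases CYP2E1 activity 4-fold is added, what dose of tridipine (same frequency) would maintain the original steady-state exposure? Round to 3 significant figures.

1.31 × 10³ mg

The CYP2E1 pathway (54% of clearance) increases to 4× activity: 0.54 × 4 = 2.16.
Non-CYP routes (46%) are unchanged.
CL_new/CL_old = 2.16 + 0.46 = 2.62.
Css,avg = (dose rate)/CL, so holding Css fixed requires dose ∝ CL: 500 × 2.62 = 1.31 × 10³ mg.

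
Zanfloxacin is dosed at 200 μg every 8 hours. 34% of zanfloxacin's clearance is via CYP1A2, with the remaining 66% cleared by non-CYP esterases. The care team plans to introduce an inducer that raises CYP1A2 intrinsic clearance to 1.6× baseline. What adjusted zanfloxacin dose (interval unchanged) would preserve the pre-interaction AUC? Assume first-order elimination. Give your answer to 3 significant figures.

The CYP1A2 pathway (34% of clearance) is boosted to 1.6× activity: 0.34 × 1.6 = 0.544.
The remaining 66% of clearance is unaffected.
CL_new/CL_old = 0.544 + 0.66 = 1.204.
Exposure is unchanged when dose changes in proportion to clearance. New dose = 200 μg × 1.204 = 241 μg.

241 μg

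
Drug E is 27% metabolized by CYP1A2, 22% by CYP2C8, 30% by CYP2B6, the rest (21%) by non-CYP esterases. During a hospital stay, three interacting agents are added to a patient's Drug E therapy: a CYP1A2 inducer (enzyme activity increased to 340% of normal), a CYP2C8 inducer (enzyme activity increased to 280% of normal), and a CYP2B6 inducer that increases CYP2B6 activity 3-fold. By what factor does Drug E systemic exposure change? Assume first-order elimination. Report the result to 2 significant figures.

The CYP1A2 pathway (27% of clearance) rises to 3.4× activity: 0.27 × 3.4 = 0.918.
The CYP2C8 pathway (22% of clearance) is boosted to 2.8× activity: 0.22 × 2.8 = 0.616.
The CYP2B6 pathway (30% of clearance) rises to 3× activity: 0.3 × 3 = 0.9.
Non-CYP routes (21%) are unchanged.
Relative clearance = 0.918 + 0.616 + 0.9 + 0.21 = 2.644.
Because systemic exposure varies inversely with clearance, the combined effect is 1 / 2.644 = 0.38.

0.38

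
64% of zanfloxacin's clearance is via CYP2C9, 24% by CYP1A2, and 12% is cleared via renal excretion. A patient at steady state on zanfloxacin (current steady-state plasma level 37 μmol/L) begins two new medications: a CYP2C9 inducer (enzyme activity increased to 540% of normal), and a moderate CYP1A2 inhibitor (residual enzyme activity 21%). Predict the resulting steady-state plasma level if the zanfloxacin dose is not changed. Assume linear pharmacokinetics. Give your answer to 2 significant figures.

10 μmol/L

The CYP2C9 pathway (64% of clearance) is boosted to 5.4× activity: 0.64 × 5.4 = 3.456.
The CYP1A2 pathway (24% of clearance) is reduced to 0.21× activity: 0.24 × 0.21 = 0.0504.
The remaining 12% of clearance is unaffected.
CL_new/CL_old = 3.456 + 0.0504 + 0.12 = 3.6264.
New steady-state plasma level = 37 / 3.6264 = 10 μmol/L (concentration scales inversely with clearance).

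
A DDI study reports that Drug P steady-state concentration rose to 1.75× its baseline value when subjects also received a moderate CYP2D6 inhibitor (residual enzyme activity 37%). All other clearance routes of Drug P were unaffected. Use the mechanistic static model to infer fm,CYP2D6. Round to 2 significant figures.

0.68

Let fm be the CYP2D6 fraction. New clearance relative to baseline = fm × 0.37 + (1 − fm).
Steady-state concentration ratio = 1 / (new CL fraction), so new CL fraction = 1 / 1.75 = 0.5714.
fm × 0.37 + 1 − fm = 0.5714  ⇒  fm × (0.37 − 1) = −0.4286  ⇒  fm = 0.68.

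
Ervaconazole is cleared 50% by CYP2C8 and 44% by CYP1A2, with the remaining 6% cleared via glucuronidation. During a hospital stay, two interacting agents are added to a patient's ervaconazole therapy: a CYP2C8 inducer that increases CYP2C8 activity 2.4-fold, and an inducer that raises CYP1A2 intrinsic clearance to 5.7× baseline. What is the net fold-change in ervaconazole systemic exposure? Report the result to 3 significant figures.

The CYP2C8 pathway (50% of clearance) is boosted to 2.4× activity: 0.5 × 2.4 = 1.2.
The CYP1A2 pathway (44% of clearance) is boosted to 5.7× activity: 0.44 × 5.7 = 2.508.
The remaining 6% of clearance is unaffected.
New clearance relative to baseline: 1.2 + 2.508 + 0.06 = 3.768.
Because systemic exposure varies inversely with clearance, the combined effect is 1 / 3.768 = 0.265.

0.265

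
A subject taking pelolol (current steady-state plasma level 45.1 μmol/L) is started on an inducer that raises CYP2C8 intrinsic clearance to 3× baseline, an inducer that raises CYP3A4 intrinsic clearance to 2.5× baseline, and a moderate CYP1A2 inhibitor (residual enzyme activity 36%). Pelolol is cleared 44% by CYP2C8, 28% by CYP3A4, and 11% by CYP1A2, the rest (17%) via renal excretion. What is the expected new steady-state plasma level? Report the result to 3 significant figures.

20.2 μmol/L

The CYP2C8 pathway (44% of clearance) rises to 3× activity: 0.44 × 3 = 1.32.
The CYP3A4 pathway (28% of clearance) is boosted to 2.5× activity: 0.28 × 2.5 = 0.7.
The CYP1A2 pathway (11% of clearance) falls to 0.36× activity: 0.11 × 0.36 = 0.0396.
The remaining 17% of clearance is unaffected.
New clearance relative to baseline: 1.32 + 0.7 + 0.0396 + 0.17 = 2.2296.
Steady-state plasma level ∝ 1/CL: new value = 45.1 / 2.2296 = 20.2 μmol/L.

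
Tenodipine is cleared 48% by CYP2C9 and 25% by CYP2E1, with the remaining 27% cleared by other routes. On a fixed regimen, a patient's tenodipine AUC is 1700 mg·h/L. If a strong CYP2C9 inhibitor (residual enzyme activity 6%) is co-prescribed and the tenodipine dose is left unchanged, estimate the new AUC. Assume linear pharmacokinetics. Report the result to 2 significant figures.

3.1 × 10³ mg·h/L

CYP2C9: 0.48 × 0.06 = 0.0288
CYP2E1: 0.25 (unchanged)
Other: 0.27 (unchanged)
New clearance relative to baseline: 0.0288 + 0.25 + 0.27 = 0.5488.
New AUC = baseline ÷ relative clearance = 1700 / 0.5488 = 3.1 × 10³ mg·h/L.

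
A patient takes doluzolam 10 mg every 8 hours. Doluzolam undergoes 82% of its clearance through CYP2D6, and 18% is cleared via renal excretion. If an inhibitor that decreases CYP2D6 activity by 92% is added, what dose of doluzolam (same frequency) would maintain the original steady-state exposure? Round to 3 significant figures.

2.46 mg

The CYP2D6 pathway (82% of clearance) drops to 0.08× activity: 0.82 × 0.08 = 0.0656.
The remaining 18% of clearance is unaffected.
Relative clearance = 0.0656 + 0.18 = 0.2456.
To maintain the same steady-state level, dose must scale with clearance: new dose = 10 × 0.2456 = 2.46 mg.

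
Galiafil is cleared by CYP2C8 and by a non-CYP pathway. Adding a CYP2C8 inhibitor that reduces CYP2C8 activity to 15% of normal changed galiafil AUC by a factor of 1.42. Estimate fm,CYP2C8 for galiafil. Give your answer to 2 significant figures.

0.35

CL'/CL = 1 / 1.42 = 0.7042
0.15·fm + (1 − fm) = 0.7042
fm = (0.7042 − 1) / (0.15 − 1) = 0.35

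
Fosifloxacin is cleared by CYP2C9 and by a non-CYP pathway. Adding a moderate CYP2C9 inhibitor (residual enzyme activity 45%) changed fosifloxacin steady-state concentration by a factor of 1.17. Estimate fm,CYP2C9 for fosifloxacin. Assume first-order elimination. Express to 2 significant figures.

0.26

CL'/CL = 1 / 1.17 = 0.8547
0.45·fm + (1 − fm) = 0.8547
fm = (0.8547 − 1) / (0.45 − 1) = 0.26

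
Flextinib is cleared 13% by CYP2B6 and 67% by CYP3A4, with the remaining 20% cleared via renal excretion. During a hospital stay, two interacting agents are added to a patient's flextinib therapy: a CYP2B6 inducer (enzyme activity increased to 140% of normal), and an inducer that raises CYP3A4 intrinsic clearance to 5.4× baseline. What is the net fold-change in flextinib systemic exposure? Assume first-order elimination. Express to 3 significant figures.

CYP2B6: 0.13 × 1.4 = 0.182
CYP3A4: 0.67 × 5.4 = 3.618
Other: 0.2 (unchanged)
New clearance relative to baseline: 0.182 + 3.618 + 0.2 = 4.
Net systemic exposure ratio = 1 / 4 = 0.250.

0.250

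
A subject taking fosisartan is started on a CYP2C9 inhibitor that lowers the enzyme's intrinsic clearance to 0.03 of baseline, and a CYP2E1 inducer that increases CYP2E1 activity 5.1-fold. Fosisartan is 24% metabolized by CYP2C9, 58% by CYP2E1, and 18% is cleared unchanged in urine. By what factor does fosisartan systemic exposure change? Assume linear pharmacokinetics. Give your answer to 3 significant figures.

0.318

CYP2C9: 0.24 × 0.03 = 0.0072
CYP2E1: 0.58 × 5.1 = 2.958
Other: 0.18 (unchanged)
CL_new/CL_old = 0.0072 + 2.958 + 0.18 = 3.1452.
Net systemic exposure ratio = 1 / 3.1452 = 0.318.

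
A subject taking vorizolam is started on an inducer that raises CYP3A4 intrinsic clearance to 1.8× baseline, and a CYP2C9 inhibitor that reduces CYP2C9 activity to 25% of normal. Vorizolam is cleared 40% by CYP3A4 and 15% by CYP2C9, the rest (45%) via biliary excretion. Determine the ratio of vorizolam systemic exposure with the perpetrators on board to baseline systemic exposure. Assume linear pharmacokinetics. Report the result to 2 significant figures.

0.83

CYP3A4: 0.4 × 1.8 = 0.72
CYP2C9: 0.15 × 0.25 = 0.0375
Other: 0.45 (unchanged)
CL_new/CL_old = 0.72 + 0.0375 + 0.45 = 1.2075.
Net systemic exposure ratio = 1 / 1.2075 = 0.83.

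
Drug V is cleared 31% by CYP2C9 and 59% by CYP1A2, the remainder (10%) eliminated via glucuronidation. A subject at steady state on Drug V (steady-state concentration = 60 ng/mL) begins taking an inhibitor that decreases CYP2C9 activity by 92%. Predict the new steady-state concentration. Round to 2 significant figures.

CYP2C9: 0.31 × 0.08 = 0.0248
CYP1A2: 0.59 (unchanged)
Other: 0.1 (unchanged)
New clearance relative to baseline: 0.0248 + 0.59 + 0.1 = 0.7148.
New steady-state concentration = baseline ÷ relative clearance = 60 / 0.7148 = 84 ng/mL.

84 ng/mL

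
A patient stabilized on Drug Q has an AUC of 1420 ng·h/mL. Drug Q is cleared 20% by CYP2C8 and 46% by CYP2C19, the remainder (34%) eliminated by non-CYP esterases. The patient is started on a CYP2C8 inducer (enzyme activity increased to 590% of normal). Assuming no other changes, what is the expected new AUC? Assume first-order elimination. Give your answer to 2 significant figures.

7.2 × 10² ng·h/mL

The CYP2C8 pathway (20% of clearance) rises to 5.9× activity: 0.2 × 5.9 = 1.18.
CYP2C19 (46%) and the residual 34% are unaffected.
CL_new/CL_old = 1.18 + 0.46 + 0.34 = 1.98.
AUC ∝ 1/CL, so new value = 1420 / 1.98 = 7.2 × 10² ng·h/mL.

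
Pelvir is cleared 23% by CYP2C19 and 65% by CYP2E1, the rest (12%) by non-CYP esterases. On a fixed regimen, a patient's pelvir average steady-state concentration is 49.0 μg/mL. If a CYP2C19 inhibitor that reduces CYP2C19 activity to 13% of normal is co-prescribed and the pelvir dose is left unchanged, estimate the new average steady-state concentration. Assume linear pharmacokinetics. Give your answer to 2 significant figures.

The CYP2C19 pathway (23% of clearance) is reduced to 0.13× activity: 0.23 × 0.13 = 0.0299.
CYP2E1 (65%) and the residual 12% are unaffected.
Relative clearance = 0.0299 + 0.65 + 0.12 = 0.7999.
New average steady-state concentration = baseline ÷ relative clearance = 49.0 / 0.7999 = 61 μg/mL.

61 μg/mL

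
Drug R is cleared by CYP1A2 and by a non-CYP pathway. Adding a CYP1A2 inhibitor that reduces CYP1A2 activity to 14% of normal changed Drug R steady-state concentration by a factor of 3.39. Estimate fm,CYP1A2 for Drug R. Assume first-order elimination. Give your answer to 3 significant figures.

Let x = fm,CYP1A2. Because steady-state concentration ∝ 1/CL, relative clearance fell to 1/3.39 = 0.295.
Setting x·0.14 + (1 − x) = 0.295 and solving: x = (0.295 − 1)/(0.14 − 1) = 0.820.

0.820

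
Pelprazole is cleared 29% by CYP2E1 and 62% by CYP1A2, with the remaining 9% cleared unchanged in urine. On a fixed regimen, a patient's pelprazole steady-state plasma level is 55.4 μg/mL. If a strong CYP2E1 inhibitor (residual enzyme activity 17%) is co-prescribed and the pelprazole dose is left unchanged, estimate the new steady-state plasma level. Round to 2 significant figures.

73 μg/mL

CYP2E1: 0.29 × 0.17 = 0.0493
CYP1A2: 0.62 (unchanged)
Other: 0.09 (unchanged)
Relative clearance = 0.0493 + 0.62 + 0.09 = 0.7593.
With dosing unchanged, steady-state plasma level scales as 1/CL: 55.4 / 0.7593 = 73 μg/mL.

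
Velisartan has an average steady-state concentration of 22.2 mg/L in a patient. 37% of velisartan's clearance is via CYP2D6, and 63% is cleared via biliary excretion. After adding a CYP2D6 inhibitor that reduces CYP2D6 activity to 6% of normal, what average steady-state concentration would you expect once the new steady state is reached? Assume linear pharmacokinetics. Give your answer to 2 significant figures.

CYP2D6: 0.37 × 0.06 = 0.0222
Other: 0.63 (unchanged)
CL_new/CL_old = 0.0222 + 0.63 = 0.6522.
New average steady-state concentration = baseline ÷ relative clearance = 22.2 / 0.6522 = 34 mg/L.

34 mg/L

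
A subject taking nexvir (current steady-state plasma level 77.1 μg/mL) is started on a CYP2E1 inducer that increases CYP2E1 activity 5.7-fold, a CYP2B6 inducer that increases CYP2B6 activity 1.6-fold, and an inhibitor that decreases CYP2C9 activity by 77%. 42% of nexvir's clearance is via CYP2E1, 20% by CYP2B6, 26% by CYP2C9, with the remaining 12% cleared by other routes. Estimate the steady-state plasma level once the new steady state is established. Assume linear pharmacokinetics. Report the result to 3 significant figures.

The CYP2E1 pathway (42% of clearance) increases to 5.7× activity: 0.42 × 5.7 = 2.394.
The CYP2B6 pathway (20% of clearance) is boosted to 1.6× activity: 0.2 × 1.6 = 0.32.
The CYP2C9 pathway (26% of clearance) drops to 0.23× activity: 0.26 × 0.23 = 0.0598.
Non-CYP routes (12%) are unchanged.
CL_new/CL_old = 2.394 + 0.32 + 0.0598 + 0.12 = 2.8938.
Steady-state plasma level ∝ 1/CL: new value = 77.1 / 2.8938 = 26.6 μg/mL.

26.6 μg/mL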